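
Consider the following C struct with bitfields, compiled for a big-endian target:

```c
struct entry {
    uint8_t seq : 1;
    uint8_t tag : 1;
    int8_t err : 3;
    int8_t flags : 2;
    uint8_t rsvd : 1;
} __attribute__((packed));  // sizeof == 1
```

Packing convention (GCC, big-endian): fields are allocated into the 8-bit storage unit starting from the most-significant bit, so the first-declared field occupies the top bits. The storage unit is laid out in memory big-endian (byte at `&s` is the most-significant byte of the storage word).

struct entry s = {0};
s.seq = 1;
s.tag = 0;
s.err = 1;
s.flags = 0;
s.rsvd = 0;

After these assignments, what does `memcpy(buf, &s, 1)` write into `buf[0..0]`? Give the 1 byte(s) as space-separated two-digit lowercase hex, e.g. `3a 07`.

seq:1 = 1 → 0x1 << 7 → word 0x80
tag:1 = 0 → 0x0 << 6 → word 0x80
err:3 = 1 → 0x1 << 3 → word 0x88
flags:2 = 0 → 0x0 << 1 → word 0x88
rsvd:1 = 0 → 0x0 << 0 → word 0x88
word = 0x88 → big-endian bytes:
  [0]=0x88

88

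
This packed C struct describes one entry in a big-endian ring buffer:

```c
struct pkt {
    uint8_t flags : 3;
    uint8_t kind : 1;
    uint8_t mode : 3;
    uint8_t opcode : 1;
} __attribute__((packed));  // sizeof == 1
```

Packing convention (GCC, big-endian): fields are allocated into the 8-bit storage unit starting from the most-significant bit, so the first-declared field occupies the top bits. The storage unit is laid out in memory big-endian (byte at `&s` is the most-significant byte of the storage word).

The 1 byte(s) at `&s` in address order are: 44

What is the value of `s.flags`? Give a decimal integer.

2

[0]=0x44 (big-endian) → word 0x44
flags [5+:3] = (word>>5) & 0x7 = 2  ←
kind [4+:1] = (word>>4) & 0x1 = 0
mode [1+:3] = (word>>1) & 0x7 = 2
opcode [0+:1] = (word>>0) & 0x1 = 0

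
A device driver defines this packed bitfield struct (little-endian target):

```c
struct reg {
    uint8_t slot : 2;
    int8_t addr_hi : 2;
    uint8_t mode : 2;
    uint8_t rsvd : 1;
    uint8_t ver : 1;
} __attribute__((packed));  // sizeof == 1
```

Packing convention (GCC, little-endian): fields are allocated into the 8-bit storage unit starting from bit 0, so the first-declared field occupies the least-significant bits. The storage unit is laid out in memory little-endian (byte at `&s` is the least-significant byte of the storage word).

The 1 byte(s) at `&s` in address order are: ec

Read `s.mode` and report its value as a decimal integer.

2

[0]=0xec (little-endian) → word 0xec
slot [0+:2] = (word>>0) & 0x3 = 0
addr_hi [2+:2] = (word>>2) & 0x3 = 3
mode [4+:2] = (word>>4) & 0x3 = 2  ←
rsvd [6+:1] = (word>>6) & 0x1 = 1
ver [7+:1] = (word>>7) & 0x1 = 1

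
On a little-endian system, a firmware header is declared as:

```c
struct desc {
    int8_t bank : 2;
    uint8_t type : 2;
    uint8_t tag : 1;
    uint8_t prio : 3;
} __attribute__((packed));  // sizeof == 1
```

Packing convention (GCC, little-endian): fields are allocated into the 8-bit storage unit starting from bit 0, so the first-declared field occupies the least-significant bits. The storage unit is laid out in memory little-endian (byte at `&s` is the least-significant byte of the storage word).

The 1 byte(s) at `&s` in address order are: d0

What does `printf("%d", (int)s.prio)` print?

6

[0]=0xd0 (little-endian) → word 0xd0
bank:2 @ bit 0 → (0xd0>>0)&0x3 = 0x0
type:2 @ bit 2 → (0xd0>>2)&0x3 = 0x0
tag:1 @ bit 4 → (0xd0>>4)&0x1 = 0x1
prio:3 @ bit 5 → (0xd0>>5)&0x7 = 0x6  ←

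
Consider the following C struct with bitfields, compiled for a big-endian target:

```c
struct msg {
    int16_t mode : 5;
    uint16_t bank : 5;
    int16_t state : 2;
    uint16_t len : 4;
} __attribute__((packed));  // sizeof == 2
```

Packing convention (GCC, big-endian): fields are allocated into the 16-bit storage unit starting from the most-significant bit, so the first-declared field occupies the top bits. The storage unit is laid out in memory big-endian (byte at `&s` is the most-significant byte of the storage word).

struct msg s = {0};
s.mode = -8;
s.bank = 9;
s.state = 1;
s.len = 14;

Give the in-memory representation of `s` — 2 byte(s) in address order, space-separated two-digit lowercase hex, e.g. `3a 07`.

c2 5e

mode (5b) val=-8 bits=0x18 at bit 11: 0xc000
bank (5b) val=9 bits=0x9 at bit 6: 0xc240
state (2b) val=1 bits=0x1 at bit 4: 0xc250
len (4b) val=14 bits=0xe at bit 0: 0xc25e
word = 0xc25e → big-endian bytes:
  [0]=0xc2  [1]=0x5e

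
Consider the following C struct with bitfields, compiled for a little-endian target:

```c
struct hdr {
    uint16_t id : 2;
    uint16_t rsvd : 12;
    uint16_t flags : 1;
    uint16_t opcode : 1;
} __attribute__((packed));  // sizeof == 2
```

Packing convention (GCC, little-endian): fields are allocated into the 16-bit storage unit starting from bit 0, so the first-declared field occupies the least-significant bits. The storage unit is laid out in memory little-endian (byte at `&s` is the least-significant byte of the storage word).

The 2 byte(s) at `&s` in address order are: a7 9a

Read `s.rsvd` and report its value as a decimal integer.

1705

[0]=0xa7 [1]=0x9a (little-endian) → word 0x9aa7
id [0+:2] = (word>>0) & 0x3 = 3
rsvd [2+:12] = (word>>2) & 0xfff = 1705  ←
flags [14+:1] = (word>>14) & 0x1 = 0
opcode [15+:1] = (word>>15) & 0x1 = 1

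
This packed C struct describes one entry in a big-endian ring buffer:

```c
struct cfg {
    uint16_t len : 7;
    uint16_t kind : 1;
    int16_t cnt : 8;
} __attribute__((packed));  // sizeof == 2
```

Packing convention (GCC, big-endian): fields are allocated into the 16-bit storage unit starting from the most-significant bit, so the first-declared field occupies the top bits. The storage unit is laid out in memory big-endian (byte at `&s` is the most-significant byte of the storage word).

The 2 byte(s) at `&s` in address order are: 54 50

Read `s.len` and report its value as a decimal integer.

42

[0]=0x54 [1]=0x50 (big-endian) → word 0x5450
len:7 @ bit 9 → (0x5450>>9)&0x7f = 0x2a  ←
kind:1 @ bit 8 → (0x5450>>8)&0x1 = 0x0
cnt:8 @ bit 0 → (0x5450>>0)&0xff = 0x50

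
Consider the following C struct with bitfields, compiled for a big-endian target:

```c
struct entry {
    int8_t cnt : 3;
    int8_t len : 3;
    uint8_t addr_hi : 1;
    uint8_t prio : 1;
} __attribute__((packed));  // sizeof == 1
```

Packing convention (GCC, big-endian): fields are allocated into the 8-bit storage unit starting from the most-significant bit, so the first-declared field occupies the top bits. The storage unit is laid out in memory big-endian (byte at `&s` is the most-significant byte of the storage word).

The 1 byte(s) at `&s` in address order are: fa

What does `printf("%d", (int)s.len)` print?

[0]=0xfa (big-endian) → word 0xfa
cnt [5+:3] = (word>>5) & 0x7 = 7
len [2+:3] = (word>>2) & 0x7 = 6  ←
addr_hi [1+:1] = (word>>1) & 0x1 = 1
prio [0+:1] = (word>>0) & 0x1 = 0
len signed 3b, MSB=1: 6 - 8 = -2

-2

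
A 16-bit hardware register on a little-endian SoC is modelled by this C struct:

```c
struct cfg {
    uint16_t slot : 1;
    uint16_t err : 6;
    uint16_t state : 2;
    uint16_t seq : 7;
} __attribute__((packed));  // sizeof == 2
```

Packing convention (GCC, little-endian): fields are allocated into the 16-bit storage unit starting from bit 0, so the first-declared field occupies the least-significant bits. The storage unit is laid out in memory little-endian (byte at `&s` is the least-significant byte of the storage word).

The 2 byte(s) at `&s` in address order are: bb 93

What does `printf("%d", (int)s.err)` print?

29

[0]=0xbb [1]=0x93 (little-endian) → word 0x93bb
slot [0+:1] = (word>>0) & 0x1 = 1
err [1+:6] = (word>>1) & 0x3f = 29  ←
state [7+:2] = (word>>7) & 0x3 = 3
seq [9+:7] = (word>>9) & 0x7f = 73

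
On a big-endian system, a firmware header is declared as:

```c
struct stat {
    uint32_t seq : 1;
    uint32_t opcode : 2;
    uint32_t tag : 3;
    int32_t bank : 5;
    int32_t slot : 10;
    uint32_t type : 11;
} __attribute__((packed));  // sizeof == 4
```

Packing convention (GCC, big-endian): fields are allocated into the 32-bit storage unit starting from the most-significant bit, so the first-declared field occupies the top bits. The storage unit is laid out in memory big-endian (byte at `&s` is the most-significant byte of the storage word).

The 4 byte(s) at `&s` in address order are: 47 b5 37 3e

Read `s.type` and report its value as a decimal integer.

[0]=0x47 [1]=0xb5 [2]=0x37 [3]=0x3e (big-endian) → word 0x47b5373e
seq [31+:1] = (word>>31) & 0x1 = 0
opcode [29+:2] = (word>>29) & 0x3 = 2
tag [26+:3] = (word>>26) & 0x7 = 1
bank [21+:5] = (word>>21) & 0x1f = 29
slot [11+:10] = (word>>11) & 0x3ff = 678
type [0+:11] = (word>>0) & 0x7ff = 1854  ←

1854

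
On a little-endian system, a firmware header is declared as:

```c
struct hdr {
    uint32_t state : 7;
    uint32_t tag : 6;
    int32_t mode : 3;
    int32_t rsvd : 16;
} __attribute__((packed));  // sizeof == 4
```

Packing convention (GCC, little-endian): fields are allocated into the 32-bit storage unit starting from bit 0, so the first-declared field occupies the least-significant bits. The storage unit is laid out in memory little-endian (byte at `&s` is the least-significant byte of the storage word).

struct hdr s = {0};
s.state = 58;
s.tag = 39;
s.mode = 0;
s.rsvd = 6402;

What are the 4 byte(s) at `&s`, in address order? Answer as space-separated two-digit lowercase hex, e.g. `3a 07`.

state:7 = 58 → 0x3a << 0 → word 0x0000003a
tag:6 = 39 → 0x27 << 7 → word 0x000013ba
mode:3 = 0 → 0x0 << 13 → word 0x000013ba
rsvd:16 = 6402 → 0x1902 << 16 → word 0x190213ba
word = 0x190213ba → little-endian bytes:
  [0]=0xba  [1]=0x13  [2]=0x02  [3]=0x19

ba 13 02 19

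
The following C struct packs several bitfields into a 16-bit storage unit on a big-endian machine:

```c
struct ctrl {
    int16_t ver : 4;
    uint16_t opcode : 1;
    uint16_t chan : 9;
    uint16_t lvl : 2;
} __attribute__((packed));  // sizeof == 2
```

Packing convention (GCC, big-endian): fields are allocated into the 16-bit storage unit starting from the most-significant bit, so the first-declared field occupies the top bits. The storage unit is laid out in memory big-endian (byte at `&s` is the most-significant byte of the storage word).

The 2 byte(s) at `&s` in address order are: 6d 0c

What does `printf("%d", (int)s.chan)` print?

323

[0]=0x6d [1]=0x0c (big-endian) → word 0x6d0c
ver [12+:4] = (word>>12) & 0xf = 6
opcode [11+:1] = (word>>11) & 0x1 = 1
chan [2+:9] = (word>>2) & 0x1ff = 323  ←
lvl [0+:2] = (word>>0) & 0x3 = 0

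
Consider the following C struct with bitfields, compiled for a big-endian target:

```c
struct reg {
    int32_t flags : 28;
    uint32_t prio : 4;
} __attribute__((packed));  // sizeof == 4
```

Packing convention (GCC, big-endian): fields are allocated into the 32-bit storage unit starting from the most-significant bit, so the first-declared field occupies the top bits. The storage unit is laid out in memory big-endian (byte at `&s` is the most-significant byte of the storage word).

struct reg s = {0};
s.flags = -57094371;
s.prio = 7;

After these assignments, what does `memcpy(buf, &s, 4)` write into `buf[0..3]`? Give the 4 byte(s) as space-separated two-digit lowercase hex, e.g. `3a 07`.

[4+:28] flags=-57094371 & 0xfffffff = 0xc98cf1d; word=0xc98cf1d0
[0+:4] prio=7 & 0xf = 0x7; word=0xc98cf1d7
word = 0xc98cf1d7 → big-endian bytes:
  [0]=0xc9  [1]=0x8c  [2]=0xf1  [3]=0xd7

c9 8c f1 d7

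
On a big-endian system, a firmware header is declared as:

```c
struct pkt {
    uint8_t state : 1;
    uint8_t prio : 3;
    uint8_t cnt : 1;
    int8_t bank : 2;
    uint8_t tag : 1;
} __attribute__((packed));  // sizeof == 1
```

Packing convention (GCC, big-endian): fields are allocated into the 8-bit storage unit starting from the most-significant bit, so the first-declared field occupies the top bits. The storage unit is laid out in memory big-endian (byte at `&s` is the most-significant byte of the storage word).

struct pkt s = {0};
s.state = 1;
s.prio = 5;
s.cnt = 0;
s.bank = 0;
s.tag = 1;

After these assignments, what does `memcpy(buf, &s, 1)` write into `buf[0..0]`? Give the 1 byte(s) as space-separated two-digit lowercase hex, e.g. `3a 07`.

state:1 = 1 → 0x1 << 7 → word 0x80
prio:3 = 5 → 0x5 << 4 → word 0xd0
cnt:1 = 0 → 0x0 << 3 → word 0xd0
bank:2 = 0 → 0x0 << 1 → word 0xd0
tag:1 = 1 → 0x1 << 0 → word 0xd1
word = 0xd1 → big-endian bytes:
  [0]=0xd1

d1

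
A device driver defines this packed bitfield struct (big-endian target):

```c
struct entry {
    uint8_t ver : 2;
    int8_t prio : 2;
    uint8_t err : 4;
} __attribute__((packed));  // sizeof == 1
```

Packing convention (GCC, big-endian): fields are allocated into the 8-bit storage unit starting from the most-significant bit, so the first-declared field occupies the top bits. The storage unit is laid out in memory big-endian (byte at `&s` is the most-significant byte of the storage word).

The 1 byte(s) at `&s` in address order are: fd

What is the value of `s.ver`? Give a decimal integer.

[0]=0xfd (big-endian) → word 0xfd
ver:2 @ bit 6 → (0xfd>>6)&0x3 = 0x3  ←
prio:2 @ bit 4 → (0xfd>>4)&0x3 = 0x3
err:4 @ bit 0 → (0xfd>>0)&0xf = 0xd

3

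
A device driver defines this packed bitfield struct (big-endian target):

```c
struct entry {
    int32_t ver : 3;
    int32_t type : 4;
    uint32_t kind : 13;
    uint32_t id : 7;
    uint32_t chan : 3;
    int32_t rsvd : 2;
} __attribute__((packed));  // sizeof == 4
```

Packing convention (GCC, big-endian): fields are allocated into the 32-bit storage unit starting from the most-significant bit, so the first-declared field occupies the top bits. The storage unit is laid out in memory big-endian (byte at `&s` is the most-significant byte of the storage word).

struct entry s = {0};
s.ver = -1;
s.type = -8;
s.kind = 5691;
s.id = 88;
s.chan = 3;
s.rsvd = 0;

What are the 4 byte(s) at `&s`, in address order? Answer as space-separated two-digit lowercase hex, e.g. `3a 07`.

[29+:3] ver=-1 & 0x7 = 0x7; word=0xe0000000
[25+:4] type=-8 & 0xf = 0x8; word=0xf0000000
[12+:13] kind=5691 & 0x1fff = 0x163b; word=0xf163b000
[5+:7] id=88 & 0x7f = 0x58; word=0xf163bb00
[2+:3] chan=3 & 0x7 = 0x3; word=0xf163bb0c
[0+:2] rsvd=0 & 0x3 = 0x0; word=0xf163bb0c
word = 0xf163bb0c → big-endian bytes:
  [0]=0xf1  [1]=0x63  [2]=0xbb  [3]=0x0c

f1 63 bb 0c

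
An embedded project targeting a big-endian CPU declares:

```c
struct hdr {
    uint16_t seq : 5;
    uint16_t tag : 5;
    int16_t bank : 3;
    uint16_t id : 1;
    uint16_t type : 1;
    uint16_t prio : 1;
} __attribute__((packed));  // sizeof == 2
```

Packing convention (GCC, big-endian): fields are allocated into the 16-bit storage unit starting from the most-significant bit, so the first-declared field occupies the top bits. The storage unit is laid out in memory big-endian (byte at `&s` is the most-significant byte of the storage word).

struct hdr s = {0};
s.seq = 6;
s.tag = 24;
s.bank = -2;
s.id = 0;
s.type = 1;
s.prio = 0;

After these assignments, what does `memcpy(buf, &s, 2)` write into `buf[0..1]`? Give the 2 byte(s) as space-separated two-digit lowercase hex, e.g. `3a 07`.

seq (5b) val=6 bits=0x6 at bit 11: 0x3000
tag (5b) val=24 bits=0x18 at bit 6: 0x3600
bank (3b) val=-2 bits=0x6 at bit 3: 0x3630
id (1b) val=0 bits=0x0 at bit 2: 0x3630
type (1b) val=1 bits=0x1 at bit 1: 0x3632
prio (1b) val=0 bits=0x0 at bit 0: 0x3632
word = 0x3632 → big-endian bytes:
  [0]=0x36  [1]=0x32

36 32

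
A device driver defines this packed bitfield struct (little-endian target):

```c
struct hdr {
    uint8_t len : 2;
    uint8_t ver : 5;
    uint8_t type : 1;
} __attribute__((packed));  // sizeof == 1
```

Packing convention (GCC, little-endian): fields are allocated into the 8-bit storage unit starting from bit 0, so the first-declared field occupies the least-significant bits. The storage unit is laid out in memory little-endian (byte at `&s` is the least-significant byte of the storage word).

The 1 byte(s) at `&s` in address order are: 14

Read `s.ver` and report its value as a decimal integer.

[0]=0x14 (little-endian) → word 0x14
len [0+:2] = (word>>0) & 0x3 = 0
ver [2+:5] = (word>>2) & 0x1f = 5  ←
type [7+:1] = (word>>7) & 0x1 = 0

5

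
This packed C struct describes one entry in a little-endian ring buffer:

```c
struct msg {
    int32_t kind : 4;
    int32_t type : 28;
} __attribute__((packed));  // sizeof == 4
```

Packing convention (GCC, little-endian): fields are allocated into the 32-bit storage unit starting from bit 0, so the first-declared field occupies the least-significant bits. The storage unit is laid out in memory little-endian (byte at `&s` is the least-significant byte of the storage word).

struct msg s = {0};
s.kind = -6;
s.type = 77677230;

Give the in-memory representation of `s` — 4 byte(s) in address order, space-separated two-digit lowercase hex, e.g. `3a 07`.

ea 2a 14 4a

[0+:4] kind=-6 & 0xf = 0xa; word=0x0000000a
[4+:28] type=77677230 & 0xfffffff = 0x4a142ae; word=0x4a142aea
word = 0x4a142aea → little-endian bytes:
  [0]=0xea  [1]=0x2a  [2]=0x14  [3]=0x4a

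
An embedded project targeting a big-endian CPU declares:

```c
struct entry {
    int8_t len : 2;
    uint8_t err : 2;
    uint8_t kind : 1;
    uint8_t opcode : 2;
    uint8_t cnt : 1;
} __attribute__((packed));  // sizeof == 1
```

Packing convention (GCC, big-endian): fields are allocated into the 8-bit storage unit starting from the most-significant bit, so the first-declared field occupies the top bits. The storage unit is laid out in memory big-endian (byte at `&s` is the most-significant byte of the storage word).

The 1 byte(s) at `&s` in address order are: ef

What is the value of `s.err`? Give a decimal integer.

2

[0]=0xef (big-endian) → word 0xef
len [6+:2] = (word>>6) & 0x3 = 3
err [4+:2] = (word>>4) & 0x3 = 2  ←
kind [3+:1] = (word>>3) & 0x1 = 1
opcode [1+:2] = (word>>1) & 0x3 = 3
cnt [0+:1] = (word>>0) & 0x1 = 1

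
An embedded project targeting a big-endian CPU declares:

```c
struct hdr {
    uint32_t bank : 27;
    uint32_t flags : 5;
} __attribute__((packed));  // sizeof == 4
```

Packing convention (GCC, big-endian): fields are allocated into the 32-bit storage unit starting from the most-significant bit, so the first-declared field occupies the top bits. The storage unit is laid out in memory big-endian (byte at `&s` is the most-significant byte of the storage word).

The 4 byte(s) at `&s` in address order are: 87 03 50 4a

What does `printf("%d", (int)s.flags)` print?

10

[0]=0x87 [1]=0x03 [2]=0x50 [3]=0x4a (big-endian) → word 0x8703504a
bank [5+:27] = (word>>5) & 0x7ffffff = 70785666
flags [0+:5] = (word>>0) & 0x1f = 10  ←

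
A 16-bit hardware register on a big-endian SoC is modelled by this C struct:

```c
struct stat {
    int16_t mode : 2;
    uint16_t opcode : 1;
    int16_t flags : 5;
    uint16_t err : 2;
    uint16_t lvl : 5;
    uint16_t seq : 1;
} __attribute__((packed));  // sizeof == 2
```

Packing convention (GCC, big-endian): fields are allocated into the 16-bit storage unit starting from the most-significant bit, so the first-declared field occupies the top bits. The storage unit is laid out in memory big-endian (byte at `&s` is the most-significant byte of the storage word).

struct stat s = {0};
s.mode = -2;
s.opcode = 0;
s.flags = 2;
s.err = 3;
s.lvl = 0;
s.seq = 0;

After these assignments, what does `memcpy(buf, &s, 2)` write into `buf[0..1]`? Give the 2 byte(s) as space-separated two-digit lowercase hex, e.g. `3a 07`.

82 c0

mode:2 = -2 → 0x2 << 14 → word 0x8000
opcode:1 = 0 → 0x0 << 13 → word 0x8000
flags:5 = 2 → 0x2 << 8 → word 0x8200
err:2 = 3 → 0x3 << 6 → word 0x82c0
lvl:5 = 0 → 0x0 << 1 → word 0x82c0
seq:1 = 0 → 0x0 << 0 → word 0x82c0
word = 0x82c0 → big-endian bytes:
  [0]=0x82  [1]=0xc0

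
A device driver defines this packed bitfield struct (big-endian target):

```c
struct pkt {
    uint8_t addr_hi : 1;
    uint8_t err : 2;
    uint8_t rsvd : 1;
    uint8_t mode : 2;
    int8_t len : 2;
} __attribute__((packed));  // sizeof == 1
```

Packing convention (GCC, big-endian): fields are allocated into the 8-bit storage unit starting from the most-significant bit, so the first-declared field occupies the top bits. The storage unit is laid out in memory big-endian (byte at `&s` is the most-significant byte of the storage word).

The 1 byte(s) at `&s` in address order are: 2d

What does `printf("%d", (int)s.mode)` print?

3

[0]=0x2d (big-endian) → word 0x2d
addr_hi:1 @ bit 7 → (0x2d>>7)&0x1 = 0x0
err:2 @ bit 5 → (0x2d>>5)&0x3 = 0x1
rsvd:1 @ bit 4 → (0x2d>>4)&0x1 = 0x0
mode:2 @ bit 2 → (0x2d>>2)&0x3 = 0x3  ←
len:2 @ bit 0 → (0x2d>>0)&0x3 = 0x1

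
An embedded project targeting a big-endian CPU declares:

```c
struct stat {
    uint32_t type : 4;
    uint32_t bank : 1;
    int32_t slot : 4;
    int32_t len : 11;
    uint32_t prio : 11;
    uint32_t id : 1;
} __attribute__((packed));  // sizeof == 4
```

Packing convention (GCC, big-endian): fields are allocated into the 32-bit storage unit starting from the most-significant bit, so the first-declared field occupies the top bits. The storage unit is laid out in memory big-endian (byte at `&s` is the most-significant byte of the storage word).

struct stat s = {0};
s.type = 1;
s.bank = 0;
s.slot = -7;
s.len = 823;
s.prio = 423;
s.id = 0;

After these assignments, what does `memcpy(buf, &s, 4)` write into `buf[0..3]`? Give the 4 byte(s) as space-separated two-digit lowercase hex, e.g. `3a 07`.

[28+:4] type=1 & 0xf = 0x1; word=0x10000000
[27+:1] bank=0 & 0x1 = 0x0; word=0x10000000
[23+:4] slot=-7 & 0xf = 0x9; word=0x14800000
[12+:11] len=823 & 0x7ff = 0x337; word=0x14b37000
[1+:11] prio=423 & 0x7ff = 0x1a7; word=0x14b3734e
[0+:1] id=0 & 0x1 = 0x0; word=0x14b3734e
word = 0x14b3734e → big-endian bytes:
  [0]=0x14  [1]=0xb3  [2]=0x73  [3]=0x4e

14 b3 73 4e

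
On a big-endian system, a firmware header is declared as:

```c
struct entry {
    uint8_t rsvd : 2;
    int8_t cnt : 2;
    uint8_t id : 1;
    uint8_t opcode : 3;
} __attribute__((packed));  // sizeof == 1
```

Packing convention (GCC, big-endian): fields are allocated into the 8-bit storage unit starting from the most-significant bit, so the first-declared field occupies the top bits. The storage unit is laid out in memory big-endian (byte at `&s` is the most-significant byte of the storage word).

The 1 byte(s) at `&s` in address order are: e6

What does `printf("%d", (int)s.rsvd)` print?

[0]=0xe6 (big-endian) → word 0xe6
rsvd [6+:2] = (word>>6) & 0x3 = 3  ←
cnt [4+:2] = (word>>4) & 0x3 = 2
id [3+:1] = (word>>3) & 0x1 = 0
opcode [0+:3] = (word>>0) & 0x7 = 6

3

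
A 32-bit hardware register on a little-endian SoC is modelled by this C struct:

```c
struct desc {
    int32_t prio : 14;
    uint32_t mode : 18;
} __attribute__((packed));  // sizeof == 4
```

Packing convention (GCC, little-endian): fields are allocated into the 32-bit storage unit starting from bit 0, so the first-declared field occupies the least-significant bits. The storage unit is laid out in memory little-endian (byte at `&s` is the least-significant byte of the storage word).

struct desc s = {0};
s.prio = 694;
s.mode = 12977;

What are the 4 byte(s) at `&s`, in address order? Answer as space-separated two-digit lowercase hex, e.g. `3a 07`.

prio (14b) val=694 bits=0x2b6 at bit 0: 0x000002b6
mode (18b) val=12977 bits=0x32b1 at bit 14: 0x0cac42b6
word = 0x0cac42b6 → little-endian bytes:
  [0]=0xb6  [1]=0x42  [2]=0xac  [3]=0x0c

b6 42 ac 0c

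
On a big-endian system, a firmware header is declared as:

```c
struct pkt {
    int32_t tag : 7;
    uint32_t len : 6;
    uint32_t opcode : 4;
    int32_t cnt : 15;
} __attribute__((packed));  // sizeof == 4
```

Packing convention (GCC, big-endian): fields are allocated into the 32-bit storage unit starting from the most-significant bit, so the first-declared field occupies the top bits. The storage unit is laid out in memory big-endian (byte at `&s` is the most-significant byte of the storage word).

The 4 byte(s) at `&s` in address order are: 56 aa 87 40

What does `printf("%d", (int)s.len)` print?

[0]=0x56 [1]=0xaa [2]=0x87 [3]=0x40 (big-endian) → word 0x56aa8740
tag [25+:7] = (word>>25) & 0x7f = 43
len [19+:6] = (word>>19) & 0x3f = 21  ←
opcode [15+:4] = (word>>15) & 0xf = 5
cnt [0+:15] = (word>>0) & 0x7fff = 1856

21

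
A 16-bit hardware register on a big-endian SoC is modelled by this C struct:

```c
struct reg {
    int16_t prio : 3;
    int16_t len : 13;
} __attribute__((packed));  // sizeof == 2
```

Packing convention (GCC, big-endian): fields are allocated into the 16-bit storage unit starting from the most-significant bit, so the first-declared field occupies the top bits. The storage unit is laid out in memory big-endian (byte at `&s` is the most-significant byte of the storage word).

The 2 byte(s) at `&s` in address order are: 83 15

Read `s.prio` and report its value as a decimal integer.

[0]=0x83 [1]=0x15 (big-endian) → word 0x8315
prio [13+:3] = (word>>13) & 0x7 = 4  ←
len [0+:13] = (word>>0) & 0x1fff = 789
prio signed 3b, MSB=1: 4 - 8 = -4

-4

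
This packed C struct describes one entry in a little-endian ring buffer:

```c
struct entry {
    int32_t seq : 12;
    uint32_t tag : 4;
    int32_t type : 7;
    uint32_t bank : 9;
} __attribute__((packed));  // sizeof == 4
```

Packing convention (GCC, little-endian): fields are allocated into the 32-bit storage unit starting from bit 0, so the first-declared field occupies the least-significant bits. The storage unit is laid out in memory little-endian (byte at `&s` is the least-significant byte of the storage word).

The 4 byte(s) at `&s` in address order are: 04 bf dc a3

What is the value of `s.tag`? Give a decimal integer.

11

[0]=0x04 [1]=0xbf [2]=0xdc [3]=0xa3 (little-endian) → word 0xa3dcbf04
seq [0+:12] = (word>>0) & 0xfff = 3844
tag [12+:4] = (word>>12) & 0xf = 11  ←
type [16+:7] = (word>>16) & 0x7f = 92
bank [23+:9] = (word>>23) & 0x1ff = 327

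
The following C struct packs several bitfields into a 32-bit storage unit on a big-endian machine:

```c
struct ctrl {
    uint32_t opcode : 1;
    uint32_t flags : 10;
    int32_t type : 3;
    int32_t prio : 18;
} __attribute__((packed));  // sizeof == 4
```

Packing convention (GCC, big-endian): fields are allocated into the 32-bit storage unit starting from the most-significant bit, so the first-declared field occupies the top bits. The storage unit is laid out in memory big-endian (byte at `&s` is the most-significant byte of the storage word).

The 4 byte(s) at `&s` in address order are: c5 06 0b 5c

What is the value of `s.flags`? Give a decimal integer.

552

[0]=0xc5 [1]=0x06 [2]=0x0b [3]=0x5c (big-endian) → word 0xc5060b5c
opcode [31+:1] = (word>>31) & 0x1 = 1
flags [21+:10] = (word>>21) & 0x3ff = 552  ←
type [18+:3] = (word>>18) & 0x7 = 1
prio [0+:18] = (word>>0) & 0x3ffff = 133980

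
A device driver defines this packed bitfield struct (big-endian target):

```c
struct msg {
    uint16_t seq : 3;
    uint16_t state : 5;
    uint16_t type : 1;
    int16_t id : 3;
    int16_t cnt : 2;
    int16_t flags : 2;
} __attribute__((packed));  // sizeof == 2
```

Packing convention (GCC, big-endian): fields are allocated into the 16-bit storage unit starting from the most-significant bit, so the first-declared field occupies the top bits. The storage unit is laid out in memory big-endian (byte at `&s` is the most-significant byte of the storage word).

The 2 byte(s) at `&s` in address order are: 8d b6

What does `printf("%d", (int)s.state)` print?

13

[0]=0x8d [1]=0xb6 (big-endian) → word 0x8db6
seq:3 @ bit 13 → (0x8db6>>13)&0x7 = 0x4
state:5 @ bit 8 → (0x8db6>>8)&0x1f = 0xd  ←
type:1 @ bit 7 → (0x8db6>>7)&0x1 = 0x1
id:3 @ bit 4 → (0x8db6>>4)&0x7 = 0x3
cnt:2 @ bit 2 → (0x8db6>>2)&0x3 = 0x1
flags:2 @ bit 0 → (0x8db6>>0)&0x3 = 0x2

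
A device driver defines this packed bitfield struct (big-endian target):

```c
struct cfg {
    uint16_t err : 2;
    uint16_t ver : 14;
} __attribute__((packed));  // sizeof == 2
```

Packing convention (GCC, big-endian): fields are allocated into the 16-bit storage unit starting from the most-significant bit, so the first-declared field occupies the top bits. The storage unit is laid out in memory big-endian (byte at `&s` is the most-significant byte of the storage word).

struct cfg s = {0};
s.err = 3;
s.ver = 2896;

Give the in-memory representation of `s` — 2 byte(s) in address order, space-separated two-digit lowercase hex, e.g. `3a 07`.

cb 50

err:2 = 3 → 0x3 << 14 → word 0xc000
ver:14 = 2896 → 0xb50 << 0 → word 0xcb50
word = 0xcb50 → big-endian bytes:
  [0]=0xcb  [1]=0x50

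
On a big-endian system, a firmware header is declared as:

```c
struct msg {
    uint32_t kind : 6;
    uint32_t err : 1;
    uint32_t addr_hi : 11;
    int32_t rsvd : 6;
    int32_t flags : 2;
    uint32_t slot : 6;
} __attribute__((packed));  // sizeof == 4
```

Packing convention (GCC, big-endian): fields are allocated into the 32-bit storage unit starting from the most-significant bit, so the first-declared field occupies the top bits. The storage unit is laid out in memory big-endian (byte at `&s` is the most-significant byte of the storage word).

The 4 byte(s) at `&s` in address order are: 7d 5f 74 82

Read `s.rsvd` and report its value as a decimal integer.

-12

[0]=0x7d [1]=0x5f [2]=0x74 [3]=0x82 (big-endian) → word 0x7d5f7482
kind [26+:6] = (word>>26) & 0x3f = 31
err [25+:1] = (word>>25) & 0x1 = 0
addr_hi [14+:11] = (word>>14) & 0x7ff = 1405
rsvd [8+:6] = (word>>8) & 0x3f = 52  ←
flags [6+:2] = (word>>6) & 0x3 = 2
slot [0+:6] = (word>>0) & 0x3f = 2
rsvd signed 6b, MSB=1: 52 - 64 = -12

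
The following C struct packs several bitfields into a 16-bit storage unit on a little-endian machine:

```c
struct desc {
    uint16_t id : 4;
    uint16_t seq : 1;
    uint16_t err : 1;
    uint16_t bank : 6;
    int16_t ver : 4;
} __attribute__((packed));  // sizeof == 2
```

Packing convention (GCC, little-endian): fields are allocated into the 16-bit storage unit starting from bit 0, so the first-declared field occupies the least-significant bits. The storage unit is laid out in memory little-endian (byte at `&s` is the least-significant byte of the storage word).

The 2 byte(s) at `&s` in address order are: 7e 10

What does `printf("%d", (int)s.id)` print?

14

[0]=0x7e [1]=0x10 (little-endian) → word 0x107e
id [0+:4] = (word>>0) & 0xf = 14  ←
seq [4+:1] = (word>>4) & 0x1 = 1
err [5+:1] = (word>>5) & 0x1 = 1
bank [6+:6] = (word>>6) & 0x3f = 1
ver [12+:4] = (word>>12) & 0xf = 1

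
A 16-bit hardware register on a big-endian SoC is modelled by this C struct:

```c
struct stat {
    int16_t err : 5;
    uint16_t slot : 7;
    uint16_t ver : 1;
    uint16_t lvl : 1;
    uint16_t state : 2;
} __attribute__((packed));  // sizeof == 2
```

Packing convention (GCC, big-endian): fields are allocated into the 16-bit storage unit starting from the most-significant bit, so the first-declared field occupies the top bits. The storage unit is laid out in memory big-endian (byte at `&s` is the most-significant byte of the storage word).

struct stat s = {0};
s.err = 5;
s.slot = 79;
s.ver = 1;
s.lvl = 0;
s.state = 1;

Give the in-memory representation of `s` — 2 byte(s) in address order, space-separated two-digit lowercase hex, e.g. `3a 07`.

2c f9

[11+:5] err=5 & 0x1f = 0x5; word=0x2800
[4+:7] slot=79 & 0x7f = 0x4f; word=0x2cf0
[3+:1] ver=1 & 0x1 = 0x1; word=0x2cf8
[2+:1] lvl=0 & 0x1 = 0x0; word=0x2cf8
[0+:2] state=1 & 0x3 = 0x1; word=0x2cf9
word = 0x2cf9 → big-endian bytes:
  [0]=0x2c  [1]=0xf9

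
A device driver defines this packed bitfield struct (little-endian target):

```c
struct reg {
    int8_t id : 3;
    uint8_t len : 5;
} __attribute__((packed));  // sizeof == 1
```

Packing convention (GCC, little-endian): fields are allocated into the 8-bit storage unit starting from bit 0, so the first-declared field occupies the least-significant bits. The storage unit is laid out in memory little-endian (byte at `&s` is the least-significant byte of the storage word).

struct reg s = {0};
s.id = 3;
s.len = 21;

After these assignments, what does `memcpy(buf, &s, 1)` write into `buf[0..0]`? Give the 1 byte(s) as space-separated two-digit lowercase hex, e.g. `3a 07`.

ab

id:3 = 3 → 0x3 << 0 → word 0x03
len:5 = 21 → 0x15 << 3 → word 0xab
word = 0xab → little-endian bytes:
  [0]=0xab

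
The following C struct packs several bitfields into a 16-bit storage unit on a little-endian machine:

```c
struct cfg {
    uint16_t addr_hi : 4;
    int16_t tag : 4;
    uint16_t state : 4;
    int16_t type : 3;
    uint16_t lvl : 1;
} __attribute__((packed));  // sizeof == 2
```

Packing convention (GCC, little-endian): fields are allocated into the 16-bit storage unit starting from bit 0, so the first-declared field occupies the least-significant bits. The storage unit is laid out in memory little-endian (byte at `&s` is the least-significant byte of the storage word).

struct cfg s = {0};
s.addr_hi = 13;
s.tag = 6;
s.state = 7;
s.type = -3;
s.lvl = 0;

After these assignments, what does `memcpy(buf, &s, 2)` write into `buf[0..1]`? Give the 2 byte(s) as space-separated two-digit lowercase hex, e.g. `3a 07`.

[0+:4] addr_hi=13 & 0xf = 0xd; word=0x000d
[4+:4] tag=6 & 0xf = 0x6; word=0x006d
[8+:4] state=7 & 0xf = 0x7; word=0x076d
[12+:3] type=-3 & 0x7 = 0x5; word=0x576d
[15+:1] lvl=0 & 0x1 = 0x0; word=0x576d
word = 0x576d → little-endian bytes:
  [0]=0x6d  [1]=0x57

6d 57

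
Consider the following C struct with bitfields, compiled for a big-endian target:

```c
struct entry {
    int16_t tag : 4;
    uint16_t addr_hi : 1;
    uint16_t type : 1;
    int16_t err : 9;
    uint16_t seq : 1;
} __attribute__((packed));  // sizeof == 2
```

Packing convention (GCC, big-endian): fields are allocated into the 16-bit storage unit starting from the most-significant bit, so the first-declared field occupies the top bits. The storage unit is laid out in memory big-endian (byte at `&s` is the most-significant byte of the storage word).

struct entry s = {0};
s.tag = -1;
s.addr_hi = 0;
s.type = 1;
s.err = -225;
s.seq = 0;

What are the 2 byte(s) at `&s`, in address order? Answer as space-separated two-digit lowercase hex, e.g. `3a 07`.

f6 3e

tag:4 = -1 → 0xf << 12 → word 0xf000
addr_hi:1 = 0 → 0x0 << 11 → word 0xf000
type:1 = 1 → 0x1 << 10 → word 0xf400
err:9 = -225 → 0x11f << 1 → word 0xf63e
seq:1 = 0 → 0x0 << 0 → word 0xf63e
word = 0xf63e → big-endian bytes:
  [0]=0xf6  [1]=0x3e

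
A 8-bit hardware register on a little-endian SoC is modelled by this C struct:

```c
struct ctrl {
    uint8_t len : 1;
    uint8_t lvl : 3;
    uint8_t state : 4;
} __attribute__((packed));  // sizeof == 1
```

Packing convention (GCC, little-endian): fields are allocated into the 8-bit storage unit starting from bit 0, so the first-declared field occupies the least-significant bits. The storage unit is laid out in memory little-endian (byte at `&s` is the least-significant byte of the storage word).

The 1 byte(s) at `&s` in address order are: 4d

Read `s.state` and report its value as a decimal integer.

4

[0]=0x4d (little-endian) → word 0x4d
len:1 @ bit 0 → (0x4d>>0)&0x1 = 0x1
lvl:3 @ bit 1 → (0x4d>>1)&0x7 = 0x6
state:4 @ bit 4 → (0x4d>>4)&0xf = 0x4  ←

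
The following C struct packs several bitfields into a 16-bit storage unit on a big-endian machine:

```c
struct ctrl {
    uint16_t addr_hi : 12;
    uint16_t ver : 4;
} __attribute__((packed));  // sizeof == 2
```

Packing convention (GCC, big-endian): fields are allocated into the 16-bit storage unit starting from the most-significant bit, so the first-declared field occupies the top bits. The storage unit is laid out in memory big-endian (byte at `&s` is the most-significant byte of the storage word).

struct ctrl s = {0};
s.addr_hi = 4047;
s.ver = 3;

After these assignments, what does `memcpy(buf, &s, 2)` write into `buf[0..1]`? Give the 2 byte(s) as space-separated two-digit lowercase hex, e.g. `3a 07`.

fc f3

[4+:12] addr_hi=4047 & 0xfff = 0xfcf; word=0xfcf0
[0+:4] ver=3 & 0xf = 0x3; word=0xfcf3
word = 0xfcf3 → big-endian bytes:
  [0]=0xfc  [1]=0xf3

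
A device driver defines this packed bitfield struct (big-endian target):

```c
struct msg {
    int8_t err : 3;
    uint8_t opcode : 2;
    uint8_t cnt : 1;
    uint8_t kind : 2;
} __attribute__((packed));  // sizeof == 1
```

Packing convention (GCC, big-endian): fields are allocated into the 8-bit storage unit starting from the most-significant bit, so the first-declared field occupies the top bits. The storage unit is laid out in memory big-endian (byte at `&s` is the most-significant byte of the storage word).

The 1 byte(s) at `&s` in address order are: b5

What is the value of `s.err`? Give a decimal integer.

-3

[0]=0xb5 (big-endian) → word 0xb5
err:3 @ bit 5 → (0xb5>>5)&0x7 = 0x5  ←
opcode:2 @ bit 3 → (0xb5>>3)&0x3 = 0x2
cnt:1 @ bit 2 → (0xb5>>2)&0x1 = 0x1
kind:2 @ bit 0 → (0xb5>>0)&0x3 = 0x1
err signed 3b, MSB=1: 5 - 8 = -3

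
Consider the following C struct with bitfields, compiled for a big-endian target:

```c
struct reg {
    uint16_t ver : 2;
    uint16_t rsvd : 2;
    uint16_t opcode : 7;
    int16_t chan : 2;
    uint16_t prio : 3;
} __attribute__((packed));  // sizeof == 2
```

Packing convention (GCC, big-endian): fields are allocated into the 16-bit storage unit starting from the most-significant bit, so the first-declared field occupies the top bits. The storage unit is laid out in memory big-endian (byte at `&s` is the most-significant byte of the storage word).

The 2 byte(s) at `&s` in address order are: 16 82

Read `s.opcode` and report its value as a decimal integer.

[0]=0x16 [1]=0x82 (big-endian) → word 0x1682
ver [14+:2] = (word>>14) & 0x3 = 0
rsvd [12+:2] = (word>>12) & 0x3 = 1
opcode [5+:7] = (word>>5) & 0x7f = 52  ←
chan [3+:2] = (word>>3) & 0x3 = 0
prio [0+:3] = (word>>0) & 0x7 = 2

52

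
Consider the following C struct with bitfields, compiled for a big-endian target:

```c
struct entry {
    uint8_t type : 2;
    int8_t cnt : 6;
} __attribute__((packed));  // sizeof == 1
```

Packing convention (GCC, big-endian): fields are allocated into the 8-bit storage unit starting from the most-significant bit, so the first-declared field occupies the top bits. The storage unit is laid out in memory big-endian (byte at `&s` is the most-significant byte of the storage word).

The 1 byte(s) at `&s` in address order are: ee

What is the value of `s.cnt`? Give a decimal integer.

[0]=0xee (big-endian) → word 0xee
type [6+:2] = (word>>6) & 0x3 = 3
cnt [0+:6] = (word>>0) & 0x3f = 46  ←
cnt signed 6b, MSB=1: 46 - 64 = -18

-18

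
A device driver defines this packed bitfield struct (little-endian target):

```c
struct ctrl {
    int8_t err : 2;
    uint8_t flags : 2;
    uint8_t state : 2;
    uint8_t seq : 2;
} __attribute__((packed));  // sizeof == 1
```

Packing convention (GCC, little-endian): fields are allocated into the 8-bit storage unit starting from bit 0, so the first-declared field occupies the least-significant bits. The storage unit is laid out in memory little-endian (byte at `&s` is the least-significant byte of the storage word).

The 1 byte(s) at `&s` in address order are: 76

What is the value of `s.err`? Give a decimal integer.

[0]=0x76 (little-endian) → word 0x76
err:2 @ bit 0 → (0x76>>0)&0x3 = 0x2  ←
flags:2 @ bit 2 → (0x76>>2)&0x3 = 0x1
state:2 @ bit 4 → (0x76>>4)&0x3 = 0x3
seq:2 @ bit 6 → (0x76>>6)&0x3 = 0x1
err signed 2b, MSB=1: 2 - 4 = -2

-2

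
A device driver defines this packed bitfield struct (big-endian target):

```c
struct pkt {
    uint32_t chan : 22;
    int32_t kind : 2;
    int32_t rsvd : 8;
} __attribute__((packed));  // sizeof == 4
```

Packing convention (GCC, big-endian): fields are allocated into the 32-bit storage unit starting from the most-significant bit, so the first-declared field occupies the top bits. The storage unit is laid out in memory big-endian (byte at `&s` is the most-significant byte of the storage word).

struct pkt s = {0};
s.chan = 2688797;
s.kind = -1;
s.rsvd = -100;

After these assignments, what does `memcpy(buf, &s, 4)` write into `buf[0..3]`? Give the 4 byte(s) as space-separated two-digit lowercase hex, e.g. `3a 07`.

chan:22 = 2688797 → 0x29071d << 10 → word 0xa41c7400
kind:2 = -1 → 0x3 << 8 → word 0xa41c7700
rsvd:8 = -100 → 0x9c << 0 → word 0xa41c779c
word = 0xa41c779c → big-endian bytes:
  [0]=0xa4  [1]=0x1c  [2]=0x77  [3]=0x9c

a4 1c 77 9c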